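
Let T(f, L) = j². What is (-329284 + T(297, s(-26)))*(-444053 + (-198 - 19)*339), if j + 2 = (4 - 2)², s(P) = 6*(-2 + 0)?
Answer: 170440596480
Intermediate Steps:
s(P) = -12 (s(P) = 6*(-2) = -12)
j = 2 (j = -2 + (4 - 2)² = -2 + 2² = -2 + 4 = 2)
T(f, L) = 4 (T(f, L) = 2² = 4)
(-329284 + T(297, s(-26)))*(-444053 + (-198 - 19)*339) = (-329284 + 4)*(-444053 + (-198 - 19)*339) = -329280*(-444053 - 217*339) = -329280*(-444053 - 73563) = -329280*(-517616) = 170440596480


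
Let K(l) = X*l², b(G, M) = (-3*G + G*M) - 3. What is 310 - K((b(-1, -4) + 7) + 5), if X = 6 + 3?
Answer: -1994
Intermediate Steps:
X = 9
b(G, M) = -3 - 3*G + G*M
K(l) = 9*l²
310 - K((b(-1, -4) + 7) + 5) = 310 - 9*(((-3 - 3*(-1) - 1*(-4)) + 7) + 5)² = 310 - 9*(((-3 + 3 + 4) + 7) + 5)² = 310 - 9*((4 + 7) + 5)² = 310 - 9*(11 + 5)² = 310 - 9*16² = 310 - 9*256 = 310 - 1*2304 = 310 - 2304 = -1994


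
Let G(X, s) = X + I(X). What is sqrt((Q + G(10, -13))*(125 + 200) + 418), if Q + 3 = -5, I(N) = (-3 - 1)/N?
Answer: sqrt(938) ≈ 30.627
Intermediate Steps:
I(N) = -4/N
Q = -8 (Q = -3 - 5 = -8)
G(X, s) = X - 4/X
sqrt((Q + G(10, -13))*(125 + 200) + 418) = sqrt((-8 + (10 - 4/10))*(125 + 200) + 418) = sqrt((-8 + (10 - 4*1/10))*325 + 418) = sqrt((-8 + (10 - 2/5))*325 + 418) = sqrt((-8 + 48/5)*325 + 418) = sqrt((8/5)*325 + 418) = sqrt(520 + 418) = sqrt(938)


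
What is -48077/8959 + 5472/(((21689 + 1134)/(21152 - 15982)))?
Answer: 252354998789/204471257 ≈ 1234.2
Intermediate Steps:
-48077/8959 + 5472/(((21689 + 1134)/(21152 - 15982))) = -48077*1/8959 + 5472/((22823/5170)) = -48077/8959 + 5472/((22823*(1/5170))) = -48077/8959 + 5472/(22823/5170) = -48077/8959 + 5472*(5170/22823) = -48077/8959 + 28290240/22823 = 252354998789/204471257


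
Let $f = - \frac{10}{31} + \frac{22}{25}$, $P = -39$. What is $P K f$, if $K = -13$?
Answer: $\frac{219024}{775} \approx 282.61$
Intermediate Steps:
$f = \frac{432}{775}$ ($f = \left(-10\right) \frac{1}{31} + 22 \cdot \frac{1}{25} = - \frac{10}{31} + \frac{22}{25} = \frac{432}{775} \approx 0.55742$)
$P K f = \left(-39\right) \left(-13\right) \frac{432}{775} = 507 \cdot \frac{432}{775} = \frac{219024}{775}$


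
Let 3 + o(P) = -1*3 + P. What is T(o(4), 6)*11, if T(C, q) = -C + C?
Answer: 0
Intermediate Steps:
o(P) = -6 + P (o(P) = -3 + (-1*3 + P) = -3 + (-3 + P) = -6 + P)
T(C, q) = 0
T(o(4), 6)*11 = 0*11 = 0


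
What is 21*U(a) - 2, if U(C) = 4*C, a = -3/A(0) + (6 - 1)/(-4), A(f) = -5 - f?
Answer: -283/5 ≈ -56.600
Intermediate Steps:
a = -13/20 (a = -3/(-5 - 1*0) + (6 - 1)/(-4) = -3/(-5 + 0) + 5*(-¼) = -3/(-5) - 5/4 = -3*(-⅕) - 5/4 = ⅗ - 5/4 = -13/20 ≈ -0.65000)
21*U(a) - 2 = 21*(4*(-13/20)) - 2 = 21*(-13/5) - 2 = -273/5 - 2 = -283/5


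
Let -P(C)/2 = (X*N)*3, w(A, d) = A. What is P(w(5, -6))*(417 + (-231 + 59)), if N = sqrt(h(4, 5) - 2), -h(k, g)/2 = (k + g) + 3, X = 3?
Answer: -4410*I*sqrt(26) ≈ -22487.0*I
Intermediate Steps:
h(k, g) = -6 - 2*g - 2*k (h(k, g) = -2*((k + g) + 3) = -2*((g + k) + 3) = -2*(3 + g + k) = -6 - 2*g - 2*k)
N = I*sqrt(26) (N = sqrt((-6 - 2*5 - 2*4) - 2) = sqrt((-6 - 10 - 8) - 2) = sqrt(-24 - 2) = sqrt(-26) = I*sqrt(26) ≈ 5.099*I)
P(C) = -18*I*sqrt(26) (P(C) = -2*3*(I*sqrt(26))*3 = -2*3*I*sqrt(26)*3 = -18*I*sqrt(26))
P(w(5, -6))*(417 + (-231 + 59)) = (-18*I*sqrt(26))*(417 + (-231 + 59)) = (-18*I*sqrt(26))*(417 - 172) = -18*I*sqrt(26)*245 = -4410*I*sqrt(26)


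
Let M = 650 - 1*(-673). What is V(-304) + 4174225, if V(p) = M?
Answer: 4175548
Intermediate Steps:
M = 1323 (M = 650 + 673 = 1323)
V(p) = 1323
V(-304) + 4174225 = 1323 + 4174225 = 4175548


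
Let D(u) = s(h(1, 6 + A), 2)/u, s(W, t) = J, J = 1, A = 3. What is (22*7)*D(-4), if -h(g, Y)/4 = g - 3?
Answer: -77/2 ≈ -38.500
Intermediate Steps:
h(g, Y) = 12 - 4*g (h(g, Y) = -4*(g - 3) = -4*(-3 + g) = 12 - 4*g)
s(W, t) = 1
D(u) = 1/u
(22*7)*D(-4) = (22*7)/(-4) = 154*(-1/4) = -77/2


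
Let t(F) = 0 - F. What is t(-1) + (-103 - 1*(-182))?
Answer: 80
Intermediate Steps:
t(F) = -F
t(-1) + (-103 - 1*(-182)) = -1*(-1) + (-103 - 1*(-182)) = 1 + (-103 + 182) = 1 + 79 = 80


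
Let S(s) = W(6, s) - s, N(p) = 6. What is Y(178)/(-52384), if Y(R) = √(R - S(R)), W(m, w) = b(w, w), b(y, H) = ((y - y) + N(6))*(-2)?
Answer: -√23/13096 ≈ -0.00036621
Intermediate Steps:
b(y, H) = -12 (b(y, H) = ((y - y) + 6)*(-2) = (0 + 6)*(-2) = 6*(-2) = -12)
W(m, w) = -12
S(s) = -12 - s
Y(R) = √(12 + 2*R) (Y(R) = √(R - (-12 - R)) = √(R + (12 + R)) = √(12 + 2*R))
Y(178)/(-52384) = √(12 + 2*178)/(-52384) = √(12 + 356)*(-1/52384) = √368*(-1/52384) = (4*√23)*(-1/52384) = -√23/13096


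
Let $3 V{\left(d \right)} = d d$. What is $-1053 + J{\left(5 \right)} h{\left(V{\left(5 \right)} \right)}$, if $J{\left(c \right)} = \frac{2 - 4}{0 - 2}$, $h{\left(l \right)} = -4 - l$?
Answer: $- \frac{3196}{3} \approx -1065.3$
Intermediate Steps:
$V{\left(d \right)} = \frac{d^{2}}{3}$ ($V{\left(d \right)} = \frac{d d}{3} = \frac{d^{2}}{3}$)
$J{\left(c \right)} = 1$ ($J{\left(c \right)} = - \frac{2}{-2} = \left(-2\right) \left(- \frac{1}{2}\right) = 1$)
$-1053 + J{\left(5 \right)} h{\left(V{\left(5 \right)} \right)} = -1053 + 1 \left(-4 - \frac{5^{2}}{3}\right) = -1053 + 1 \left(-4 - \frac{1}{3} \cdot 25\right) = -1053 + 1 \left(-4 - \frac{25}{3}\right) = -1053 + 1 \left(- \frac{37}{3}\right) = -1053 - \frac{37}{3} = - \frac{3196}{3}$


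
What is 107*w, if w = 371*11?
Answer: 436667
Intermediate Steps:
w = 4081
107*w = 107*4081 = 436667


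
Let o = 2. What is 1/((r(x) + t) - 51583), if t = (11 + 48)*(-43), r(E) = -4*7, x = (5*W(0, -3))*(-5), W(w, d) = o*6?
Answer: -1/54148 ≈ -1.8468e-5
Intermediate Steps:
W(w, d) = 12 (W(w, d) = 2*6 = 12)
x = -300 (x = (5*12)*(-5) = 60*(-5) = -300)
r(E) = -28
t = -2537 (t = 59*(-43) = -2537)
1/((r(x) + t) - 51583) = 1/((-28 - 2537) - 51583) = 1/(-2565 - 51583) = 1/(-54148) = -1/54148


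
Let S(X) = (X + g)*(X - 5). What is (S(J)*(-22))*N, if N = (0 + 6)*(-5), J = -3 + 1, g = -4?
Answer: 27720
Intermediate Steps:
J = -2
N = -30 (N = 6*(-5) = -30)
S(X) = (-5 + X)*(-4 + X) (S(X) = (X - 4)*(X - 5) = (-4 + X)*(-5 + X) = (-5 + X)*(-4 + X))
(S(J)*(-22))*N = ((20 + (-2)² - 9*(-2))*(-22))*(-30) = ((20 + 4 + 18)*(-22))*(-30) = (42*(-22))*(-30) = -924*(-30) = 27720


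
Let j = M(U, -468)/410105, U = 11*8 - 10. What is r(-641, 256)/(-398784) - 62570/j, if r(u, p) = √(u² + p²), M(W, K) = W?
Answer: -12830134925/39 - √476417/398784 ≈ -3.2898e+8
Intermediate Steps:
U = 78 (U = 88 - 10 = 78)
r(u, p) = √(p² + u²)
j = 78/410105 ≈ 0.00019020
r(-641, 256)/(-398784) - 62570/j = √(256² + (-641)²)/(-398784) - 62570/78/410105 = √(65536 + 410881)*(-1/398784) - 62570*410105/78 = √476417*(-1/398784) - 12830134925/39 = -√476417/398784 - 12830134925/39 = -12830134925/39 - √476417/398784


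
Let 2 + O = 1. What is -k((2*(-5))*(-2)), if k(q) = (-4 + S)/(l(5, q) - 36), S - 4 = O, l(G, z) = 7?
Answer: -1/29 ≈ -0.034483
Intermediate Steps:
O = -1 (O = -2 + 1 = -1)
S = 3 (S = 4 - 1 = 3)
k(q) = 1/29 (k(q) = (-4 + 3)/(7 - 36) = -1/(-29) = -1*(-1/29) = 1/29)
-k((2*(-5))*(-2)) = -1*1/29 = -1/29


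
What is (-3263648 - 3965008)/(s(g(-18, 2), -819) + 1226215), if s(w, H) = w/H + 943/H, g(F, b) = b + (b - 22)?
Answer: -740033658/125533645 ≈ -5.8951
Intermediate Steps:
g(F, b) = -22 + 2*b (g(F, b) = b + (-22 + b) = -22 + 2*b)
s(w, H) = 943/H + w/H
(-3263648 - 3965008)/(s(g(-18, 2), -819) + 1226215) = (-3263648 - 3965008)/((943 + (-22 + 2*2))/(-819) + 1226215) = -7228656/(-(943 + (-22 + 4))/819 + 1226215) = -7228656/(-(943 - 18)/819 + 1226215) = -7228656/(-1/819*925 + 1226215) = -7228656/(-925/819 + 1226215) = -7228656/1004269160/819 = -7228656*819/1004269160 = -740033658/125533645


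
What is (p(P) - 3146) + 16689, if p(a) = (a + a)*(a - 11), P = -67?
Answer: 23995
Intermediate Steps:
p(a) = 2*a*(-11 + a) (p(a) = (2*a)*(-11 + a) = 2*a*(-11 + a))
(p(P) - 3146) + 16689 = (2*(-67)*(-11 - 67) - 3146) + 16689 = (2*(-67)*(-78) - 3146) + 16689 = (10452 - 3146) + 16689 = 7306 + 16689 = 23995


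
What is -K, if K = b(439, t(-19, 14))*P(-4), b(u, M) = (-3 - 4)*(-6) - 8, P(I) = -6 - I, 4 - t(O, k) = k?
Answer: 68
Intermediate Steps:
t(O, k) = 4 - k
b(u, M) = 34 (b(u, M) = -7*(-6) - 8 = 42 - 8 = 34)
K = -68 (K = 34*(-6 - 1*(-4)) = 34*(-6 + 4) = 34*(-2) = -68)
-K = -1*(-68) = 68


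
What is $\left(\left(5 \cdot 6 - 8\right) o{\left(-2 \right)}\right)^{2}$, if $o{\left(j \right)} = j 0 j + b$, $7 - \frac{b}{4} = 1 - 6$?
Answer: $1115136$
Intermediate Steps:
$b = 48$ ($b = 28 - 4 \left(1 - 6\right) = 28 - -20 = 28 + 20 = 48$)
$o{\left(j \right)} = 48$ ($o{\left(j \right)} = j 0 j + 48 = 0 j + 48 = 0 + 48 = 48$)
$\left(\left(5 \cdot 6 - 8\right) o{\left(-2 \right)}\right)^{2} = \left(\left(5 \cdot 6 - 8\right) 48\right)^{2} = \left(\left(30 - 8\right) 48\right)^{2} = \left(22 \cdot 48\right)^{2} = 1056^{2} = 1115136$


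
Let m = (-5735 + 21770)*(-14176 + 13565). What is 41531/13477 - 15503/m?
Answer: 407104130366/132039357645 ≈ 3.0832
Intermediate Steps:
m = -9797385 (m = 16035*(-611) = -9797385)
41531/13477 - 15503/m = 41531/13477 - 15503/(-9797385) = 41531*(1/13477) - 15503*(-1/9797385) = 41531/13477 + 15503/9797385 = 407104130366/132039357645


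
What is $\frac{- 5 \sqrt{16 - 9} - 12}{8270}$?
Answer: $- \frac{6}{4135} - \frac{\sqrt{7}}{1654} \approx -0.0030506$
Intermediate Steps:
$\frac{- 5 \sqrt{16 - 9} - 12}{8270} = \left(- 5 \sqrt{7} - 12\right) \frac{1}{8270} = \left(-12 - 5 \sqrt{7}\right) \frac{1}{8270} = - \frac{6}{4135} - \frac{\sqrt{7}}{1654}$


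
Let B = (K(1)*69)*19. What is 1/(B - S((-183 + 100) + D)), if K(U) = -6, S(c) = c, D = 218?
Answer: -1/8001 ≈ -0.00012498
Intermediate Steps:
B = -7866 (B = -6*69*19 = -414*19 = -7866)
1/(B - S((-183 + 100) + D)) = 1/(-7866 - ((-183 + 100) + 218)) = 1/(-7866 - (-83 + 218)) = 1/(-7866 - 1*135) = 1/(-7866 - 135) = 1/(-8001) = -1/8001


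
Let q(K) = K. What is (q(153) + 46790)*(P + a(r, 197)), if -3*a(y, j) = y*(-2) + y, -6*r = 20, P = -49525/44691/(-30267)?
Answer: -70551048033115/1352662497 ≈ -52157.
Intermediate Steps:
P = 49525/1352662497 (P = -49525*1/44691*(-1/30267) = -49525/44691*(-1/30267) = 49525/1352662497 ≈ 3.6613e-5)
r = -10/3 (r = -⅙*20 = -10/3 ≈ -3.3333)
a(y, j) = y/3 (a(y, j) = -(y*(-2) + y)/3 = -(-2*y + y)/3 = -(-1)*y/3 = y/3)
(q(153) + 46790)*(P + a(r, 197)) = (153 + 46790)*(49525/1352662497 + (⅓)*(-10/3)) = 46943*(49525/1352662497 - 10/9) = 46943*(-1502908805/1352662497) = -70551048033115/1352662497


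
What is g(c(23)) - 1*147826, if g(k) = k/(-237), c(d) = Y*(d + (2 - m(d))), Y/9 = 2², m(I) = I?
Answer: -11678278/79 ≈ -1.4783e+5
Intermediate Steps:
Y = 36 (Y = 9*2² = 9*4 = 36)
c(d) = 72 (c(d) = 36*(d + (2 - d)) = 36*2 = 72)
g(k) = -k/237 (g(k) = k*(-1/237) = -k/237)
g(c(23)) - 1*147826 = -1/237*72 - 1*147826 = -24/79 - 147826 = -11678278/79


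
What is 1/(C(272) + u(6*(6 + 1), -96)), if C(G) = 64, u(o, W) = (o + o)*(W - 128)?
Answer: -1/18752 ≈ -5.3328e-5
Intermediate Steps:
u(o, W) = 2*o*(-128 + W) (u(o, W) = (2*o)*(-128 + W) = 2*o*(-128 + W))
1/(C(272) + u(6*(6 + 1), -96)) = 1/(64 + 2*(6*(6 + 1))*(-128 - 96)) = 1/(64 + 2*(6*7)*(-224)) = 1/(64 + 2*42*(-224)) = 1/(64 - 18816) = 1/(-18752) = -1/18752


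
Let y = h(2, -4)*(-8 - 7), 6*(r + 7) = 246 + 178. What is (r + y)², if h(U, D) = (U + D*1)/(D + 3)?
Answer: 10201/9 ≈ 1133.4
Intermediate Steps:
h(U, D) = (D + U)/(3 + D) (h(U, D) = (U + D)/(3 + D) = (D + U)/(3 + D))
r = 191/3 (r = -7 + (246 + 178)/6 = -7 + (⅙)*424 = -7 + 212/3 = 191/3 ≈ 63.667)
y = -30 (y = ((-4 + 2)/(3 - 4))*(-8 - 7) = (-2/(-1))*(-15) = -1*(-2)*(-15) = 2*(-15) = -30)
(r + y)² = (191/3 - 30)² = (101/3)² = 10201/9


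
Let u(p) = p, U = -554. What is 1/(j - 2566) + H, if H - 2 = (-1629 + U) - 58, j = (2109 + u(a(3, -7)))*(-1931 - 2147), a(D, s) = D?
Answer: -19289661179/8615302 ≈ -2239.0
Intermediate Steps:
j = -8612736 (j = (2109 + 3)*(-1931 - 2147) = 2112*(-4078) = -8612736)
H = -2239 (H = 2 + ((-1629 - 554) - 58) = 2 + (-2183 - 58) = 2 - 2241 = -2239)
1/(j - 2566) + H = 1/(-8612736 - 2566) - 2239 = 1/(-8615302) - 2239 = -1/8615302 - 2239 = -19289661179/8615302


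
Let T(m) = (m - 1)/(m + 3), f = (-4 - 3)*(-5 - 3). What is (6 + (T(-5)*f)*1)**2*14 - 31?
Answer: 423833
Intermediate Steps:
f = 56 (f = -7*(-8) = 56)
T(m) = (-1 + m)/(3 + m)
(6 + (T(-5)*f)*1)**2*14 - 31 = (6 + (((-1 - 5)/(3 - 5))*56)*1)**2*14 - 31 = (6 + ((-6/(-2))*56)*1)**2*14 - 31 = (6 + (-1/2*(-6)*56)*1)**2*14 - 31 = (6 + (3*56)*1)**2*14 - 31 = (6 + 168*1)**2*14 - 31 = (6 + 168)**2*14 - 31 = 174**2*14 - 31 = 30276*14 - 31 = 423864 - 31 = 423833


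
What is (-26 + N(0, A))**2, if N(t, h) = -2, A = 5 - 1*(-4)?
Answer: 784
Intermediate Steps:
A = 9 (A = 5 + 4 = 9)
(-26 + N(0, A))**2 = (-26 - 2)**2 = (-28)**2 = 784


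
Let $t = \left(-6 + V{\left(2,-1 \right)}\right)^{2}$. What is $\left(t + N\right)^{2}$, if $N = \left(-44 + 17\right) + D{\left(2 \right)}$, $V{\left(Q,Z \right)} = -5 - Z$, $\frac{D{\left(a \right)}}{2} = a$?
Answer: $5929$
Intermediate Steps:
$D{\left(a \right)} = 2 a$
$t = 100$ ($t = \left(-6 - 4\right)^{2} = \left(-10\right)^{2} = 100$)
$N = -23$ ($N = \left(-44 + 17\right) + 2 \cdot 2 = -27 + 4 = -23$)
$\left(t + N\right)^{2} = \left(100 - 23\right)^{2} = 77^{2} = 5929$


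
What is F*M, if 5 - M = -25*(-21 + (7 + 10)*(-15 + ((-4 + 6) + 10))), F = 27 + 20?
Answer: -84365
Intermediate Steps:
F = 47
M = -1795 (M = 5 - (-25)*(-21 + (7 + 10)*(-15 + ((-4 + 6) + 10))) = 5 - (-25)*(-21 + 17*(-15 + (2 + 10))) = 5 - (-25)*(-21 + 17*(-15 + 12)) = 5 - (-25)*(-21 + 17*(-3)) = 5 - (-25)*(-21 - 51) = 5 - (-25)*(-72) = 5 - 1*1800 = 5 - 1800 = -1795)
F*M = 47*(-1795) = -84365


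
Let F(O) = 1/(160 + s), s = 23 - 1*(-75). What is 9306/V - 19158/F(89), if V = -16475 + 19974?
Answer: -17294721930/3499 ≈ -4.9428e+6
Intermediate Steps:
s = 98 (s = 23 + 75 = 98)
F(O) = 1/258 (F(O) = 1/(160 + 98) = 1/258)
V = 3499
9306/V - 19158/F(89) = 9306/3499 - 19158/1/258 = 9306*(1/3499) - 19158*258 = 9306/3499 - 4942764 = -17294721930/3499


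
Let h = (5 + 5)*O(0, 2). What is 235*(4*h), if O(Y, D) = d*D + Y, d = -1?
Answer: -18800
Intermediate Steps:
O(Y, D) = Y - D (O(Y, D) = -D + Y = Y - D)
h = -20 (h = (5 + 5)*(0 - 1*2) = 10*(0 - 2) = 10*(-2) = -20)
235*(4*h) = 235*(4*(-20)) = 235*(-80) = -18800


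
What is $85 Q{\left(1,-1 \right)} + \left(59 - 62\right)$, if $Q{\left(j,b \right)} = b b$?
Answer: $82$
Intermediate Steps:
$Q{\left(j,b \right)} = b^{2}$
$85 Q{\left(1,-1 \right)} + \left(59 - 62\right) = 85 \left(-1\right)^{2} + \left(59 - 62\right) = 85 \cdot 1 + \left(59 - 62\right) = 85 - 3 = 82$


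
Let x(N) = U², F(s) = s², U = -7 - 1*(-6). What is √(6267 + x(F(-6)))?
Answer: 2*√1567 ≈ 79.171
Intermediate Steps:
U = -1 (U = -7 + 6 = -1)
x(N) = 1 (x(N) = (-1)² = 1)
√(6267 + x(F(-6))) = √(6267 + 1) = √6268 = 2*√1567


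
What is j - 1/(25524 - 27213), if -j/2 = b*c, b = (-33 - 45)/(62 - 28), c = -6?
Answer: -790435/28713 ≈ -27.529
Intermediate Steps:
b = -39/17 (b = -78/34 = -78*1/34 = -39/17 ≈ -2.2941)
j = -468/17 (j = -(-78)*(-6)/17 = -2*234/17 = -468/17 ≈ -27.529)
j - 1/(25524 - 27213) = -468/17 - 1/(25524 - 27213) = -468/17 - 1/(-1689) = -468/17 - 1*(-1/1689) = -468/17 + 1/1689 = -790435/28713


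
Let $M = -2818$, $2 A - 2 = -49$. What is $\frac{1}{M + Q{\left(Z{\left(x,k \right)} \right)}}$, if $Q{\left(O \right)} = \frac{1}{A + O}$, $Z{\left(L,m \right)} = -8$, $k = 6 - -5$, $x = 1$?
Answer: $- \frac{63}{177536} \approx -0.00035486$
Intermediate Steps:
$A = - \frac{47}{2}$ ($A = 1 + \frac{1}{2} \left(-49\right) = 1 - \frac{49}{2} = - \frac{47}{2} \approx -23.5$)
$k = 11$ ($k = 6 + 5 = 11$)
$Q{\left(O \right)} = \frac{1}{- \frac{47}{2} + O}$
$\frac{1}{M + Q{\left(Z{\left(x,k \right)} \right)}} = \frac{1}{-2818 + \frac{2}{-47 + 2 \left(-8\right)}} = \frac{1}{-2818 + \frac{2}{-47 - 16}} = \frac{1}{-2818 + \frac{2}{-63}} = \frac{1}{-2818 + 2 \left(- \frac{1}{63}\right)} = \frac{1}{-2818 - \frac{2}{63}} = \frac{1}{- \frac{177536}{63}} = - \frac{63}{177536}$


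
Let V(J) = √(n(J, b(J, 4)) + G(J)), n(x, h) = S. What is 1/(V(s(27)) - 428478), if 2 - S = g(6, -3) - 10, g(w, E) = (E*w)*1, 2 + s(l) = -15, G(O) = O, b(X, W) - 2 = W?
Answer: -428478/183593396471 - √13/183593396471 ≈ -2.3339e-6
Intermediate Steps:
b(X, W) = 2 + W
s(l) = -17 (s(l) = -2 - 15 = -17)
g(w, E) = E*w
S = 30 (S = 2 - (-3*6 - 10) = 2 - (-18 - 10) = 2 - 1*(-28) = 2 + 28 = 30)
n(x, h) = 30
V(J) = √(30 + J)
1/(V(s(27)) - 428478) = 1/(√(30 - 17) - 428478) = 1/(√13 - 428478) = 1/(-428478 + √13)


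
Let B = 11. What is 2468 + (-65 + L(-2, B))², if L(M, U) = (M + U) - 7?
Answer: 6437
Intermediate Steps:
L(M, U) = -7 + M + U
2468 + (-65 + L(-2, B))² = 2468 + (-65 + (-7 - 2 + 11))² = 2468 + (-65 + 2)² = 2468 + (-63)² = 2468 + 3969 = 6437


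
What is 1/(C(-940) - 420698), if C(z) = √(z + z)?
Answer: -210349/88493404542 - I*√470/88493404542 ≈ -2.377e-6 - 2.4498e-10*I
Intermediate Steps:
C(z) = √2*√z (C(z) = √(2*z) = √2*√z)
1/(C(-940) - 420698) = 1/(√2*√(-940) - 420698) = 1/(√2*(2*I*√235) - 420698) = 1/(2*I*√470 - 420698) = 1/(-420698 + 2*I*√470)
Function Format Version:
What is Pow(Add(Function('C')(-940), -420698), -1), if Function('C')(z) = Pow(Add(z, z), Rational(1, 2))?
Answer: Add(Rational(-210349, 88493404542), Mul(Rational(-1, 88493404542), I, Pow(470, Rational(1, 2)))) ≈ Add(-2.3770e-6, Mul(-2.4498e-10, I))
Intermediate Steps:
Function('C')(z) = Mul(Pow(2, Rational(1, 2)), Pow(z, Rational(1, 2))) (Function('C')(z) = Pow(Mul(2, z), Rational(1, 2)) = Mul(Pow(2, Rational(1, 2)), Pow(z, Rational(1, 2))))
Pow(Add(Function('C')(-940), -420698), -1) = Pow(Add(Mul(Pow(2, Rational(1, 2)), Pow(-940, Rational(1, 2))), -420698), -1) = Pow(Add(Mul(Pow(2, Rational(1, 2)), Mul(2, I, Pow(235, Rational(1, 2)))), -420698), -1) = Pow(Add(Mul(2, I, Pow(470, Rational(1, 2))), -420698), -1) = Pow(Add(-420698, Mul(2, I, Pow(470, Rational(1, 2)))), -1)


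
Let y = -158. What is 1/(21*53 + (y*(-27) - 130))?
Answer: 1/5249 ≈ 0.00019051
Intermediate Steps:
1/(21*53 + (y*(-27) - 130)) = 1/(21*53 + (-158*(-27) - 130)) = 1/(1113 + (4266 - 130)) = 1/(1113 + 4136) = 1/5249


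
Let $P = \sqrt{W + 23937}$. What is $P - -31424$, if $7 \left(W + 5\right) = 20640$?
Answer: $31424 + \frac{2 \sqrt{329287}}{7} \approx 31588.0$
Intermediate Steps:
$W = \frac{20605}{7}$ ($W = -5 + \frac{1}{7} \cdot 20640 = -5 + \frac{20640}{7} = \frac{20605}{7} \approx 2943.6$)
$P = \frac{2 \sqrt{329287}}{7}$ ($P = \sqrt{\frac{20605}{7} + 23937} = \sqrt{\frac{188164}{7}} = \frac{2 \sqrt{329287}}{7} \approx 163.95$)
$P - -31424 = \frac{2 \sqrt{329287}}{7} - -31424 = \frac{2 \sqrt{329287}}{7} + 31424 = 31424 + \frac{2 \sqrt{329287}}{7}$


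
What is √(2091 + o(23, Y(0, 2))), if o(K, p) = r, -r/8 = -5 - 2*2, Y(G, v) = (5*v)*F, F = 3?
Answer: √2163 ≈ 46.508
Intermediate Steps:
Y(G, v) = 15*v (Y(G, v) = (5*v)*3 = 15*v)
r = 72 (r = -8*(-5 - 2*2) = -8*(-5 - 4) = -8*(-9) = 72)
o(K, p) = 72
√(2091 + o(23, Y(0, 2))) = √(2091 + 72) = √2163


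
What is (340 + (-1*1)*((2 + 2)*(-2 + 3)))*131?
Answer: 44016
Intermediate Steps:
(340 + (-1*1)*((2 + 2)*(-2 + 3)))*131 = (340 - 4)*131 = 336*131 = 44016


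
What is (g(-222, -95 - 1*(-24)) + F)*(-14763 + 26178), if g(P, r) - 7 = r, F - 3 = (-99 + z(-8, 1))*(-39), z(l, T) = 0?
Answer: 43377000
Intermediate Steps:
F = 3864 (F = 3 + (-99 + 0)*(-39) = 3 - 99*(-39) = 3 + 3861 = 3864)
g(P, r) = 7 + r
(g(-222, -95 - 1*(-24)) + F)*(-14763 + 26178) = ((7 + (-95 - 1*(-24))) + 3864)*(-14763 + 26178) = ((7 + (-95 + 24)) + 3864)*11415 = ((7 - 71) + 3864)*11415 = (-64 + 3864)*11415 = 3800*11415 = 43377000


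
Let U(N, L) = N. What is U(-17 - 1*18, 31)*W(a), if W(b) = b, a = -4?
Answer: 140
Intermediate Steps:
U(-17 - 1*18, 31)*W(a) = (-17 - 1*18)*(-4) = (-17 - 18)*(-4) = -35*(-4) = 140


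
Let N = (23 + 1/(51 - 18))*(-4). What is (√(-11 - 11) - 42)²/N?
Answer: -28743/1520 + 693*I*√22/760 ≈ -18.91 + 4.2769*I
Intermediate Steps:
N = -3040/33 (N = (23 + 1/33)*(-4) = (760/33)*(-4) = -3040/33 ≈ -92.121)
(√(-11 - 11) - 42)²/N = (√(-11 - 11) - 42)²/(-3040/33) = (√(-22) - 42)²*(-33/3040) = (I*√22 - 42)²*(-33/3040) = (-42 + I*√22)²*(-33/3040) = -33*(-42 + I*√22)²/3040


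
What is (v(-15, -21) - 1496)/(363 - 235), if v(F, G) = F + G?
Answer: -383/32 ≈ -11.969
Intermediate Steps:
(v(-15, -21) - 1496)/(363 - 235) = ((-15 - 21) - 1496)/(363 - 235) = (-36 - 1496)/128 = (1/128)*(-1532) = -383/32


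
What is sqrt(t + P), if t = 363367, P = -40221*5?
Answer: sqrt(162262) ≈ 402.82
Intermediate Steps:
P = -201105
sqrt(t + P) = sqrt(363367 - 201105) = sqrt(162262)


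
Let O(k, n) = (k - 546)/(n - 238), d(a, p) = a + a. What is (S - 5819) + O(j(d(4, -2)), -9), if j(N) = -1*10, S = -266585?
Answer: -67283232/247 ≈ -2.7240e+5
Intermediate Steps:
d(a, p) = 2*a
j(N) = -10
O(k, n) = (-546 + k)/(-238 + n)
(S - 5819) + O(j(d(4, -2)), -9) = (-266585 - 5819) + (-546 - 10)/(-238 - 9) = -272404 - 556/(-247) = -272404 - 1/247*(-556) = -272404 + 556/247 = -67283232/247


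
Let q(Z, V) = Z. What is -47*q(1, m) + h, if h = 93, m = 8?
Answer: 46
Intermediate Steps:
-47*q(1, m) + h = -47*1 + 93 = -47 + 93 = 46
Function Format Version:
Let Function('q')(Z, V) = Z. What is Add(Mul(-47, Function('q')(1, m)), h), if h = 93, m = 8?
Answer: 46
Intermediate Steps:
Add(Mul(-47, Function('q')(1, m)), h) = Add(Mul(-47, 1), 93) = Add(-47, 93) = 46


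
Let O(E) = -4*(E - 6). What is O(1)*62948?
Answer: 1258960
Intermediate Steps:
O(E) = 24 - 4*E (O(E) = -4*(-6 + E) = 24 - 4*E)
O(1)*62948 = (24 - 4*1)*62948 = (24 - 4)*62948 = 20*62948 = 1258960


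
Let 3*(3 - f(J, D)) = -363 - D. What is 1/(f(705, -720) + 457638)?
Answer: 1/457522 ≈ 2.1857e-6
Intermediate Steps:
f(J, D) = 124 + D/3 (f(J, D) = 3 - (-363 - D)/3 = 3 + (121 + D/3) = 124 + D/3)
1/(f(705, -720) + 457638) = 1/((124 + (⅓)*(-720)) + 457638) = 1/((124 - 240) + 457638) = 1/(-116 + 457638) = 1/457522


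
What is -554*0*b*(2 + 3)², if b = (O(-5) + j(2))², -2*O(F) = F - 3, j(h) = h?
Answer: 0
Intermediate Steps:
O(F) = 3/2 - F/2 (O(F) = -(F - 3)/2 = -(-3 + F)/2 = 3/2 - F/2)
b = 36 (b = ((3/2 - ½*(-5)) + 2)² = ((3/2 + 5/2) + 2)² = (4 + 2)² = 6² = 36)
-554*0*b*(2 + 3)² = -554*0*36*(2 + 3)² = -0*5² = -0*25 = -554*0 = 0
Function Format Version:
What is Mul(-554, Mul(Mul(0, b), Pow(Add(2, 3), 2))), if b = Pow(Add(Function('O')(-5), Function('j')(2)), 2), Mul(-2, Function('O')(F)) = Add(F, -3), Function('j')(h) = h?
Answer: 0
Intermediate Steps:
Function('O')(F) = Add(Rational(3, 2), Mul(Rational(-1, 2), F)) (Function('O')(F) = Mul(Rational(-1, 2), Add(F, -3)) = Mul(Rational(-1, 2), Add(-3, F)) = Add(Rational(3, 2), Mul(Rational(-1, 2), F)))
b = 36 (b = Pow(Add(Add(Rational(3, 2), Mul(Rational(-1, 2), -5)), 2), 2) = Pow(Add(Add(Rational(3, 2), Rational(5, 2)), 2), 2) = Pow(Add(4, 2), 2) = Pow(6, 2) = 36)
Mul(-554, Mul(Mul(0, b), Pow(Add(2, 3), 2))) = Mul(-554, Mul(Mul(0, 36), Pow(Add(2, 3), 2))) = Mul(-554, Mul(0, Pow(5, 2))) = Mul(-554, Mul(0, 25)) = Mul(-554, 0) = 0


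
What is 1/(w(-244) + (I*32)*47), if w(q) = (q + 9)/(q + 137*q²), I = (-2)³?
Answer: -8156188/98135254251 ≈ -8.3112e-5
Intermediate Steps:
I = -8
w(q) = (9 + q)/(q + 137*q²)
1/(w(-244) + (I*32)*47) = 1/((9 - 244)/((-244)*(1 + 137*(-244))) - 8*32*47) = 1/(-1/244*(-235)/(1 - 33428) - 256*47) = 1/(-1/244*(-235)/(-33427) - 12032) = 1/(-1/244*(-1/33427)*(-235) - 12032) = 1/(-235/8156188 - 12032) = 1/(-98135254251/8156188) = -8156188/98135254251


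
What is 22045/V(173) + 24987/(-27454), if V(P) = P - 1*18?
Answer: 120270089/851074 ≈ 141.32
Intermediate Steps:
V(P) = -18 + P (V(P) = P - 18 = -18 + P)
22045/V(173) + 24987/(-27454) = 22045/(-18 + 173) + 24987/(-27454) = 22045/155 + 24987*(-1/27454) = 22045*(1/155) - 24987/27454 = 4409/31 - 24987/27454 = 120270089/851074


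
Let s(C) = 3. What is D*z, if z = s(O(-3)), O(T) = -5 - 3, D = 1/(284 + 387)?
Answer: 3/671 ≈ 0.0044709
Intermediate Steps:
D = 1/671 ≈ 0.0014903
O(T) = -8
z = 3
D*z = (1/671)*3 = 3/671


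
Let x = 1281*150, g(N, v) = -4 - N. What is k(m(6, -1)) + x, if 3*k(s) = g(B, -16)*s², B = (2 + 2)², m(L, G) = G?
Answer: 576430/3 ≈ 1.9214e+5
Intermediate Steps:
B = 16 (B = 4² = 16)
x = 192150
k(s) = -20*s²/3 (k(s) = ((-4 - 1*16)*s²)/3 = ((-4 - 16)*s²)/3 = (-20*s²)/3 = -20*s²/3)
k(m(6, -1)) + x = -20/3*(-1)² + 192150 = -20/3*1 + 192150 = -20/3 + 192150 = 576430/3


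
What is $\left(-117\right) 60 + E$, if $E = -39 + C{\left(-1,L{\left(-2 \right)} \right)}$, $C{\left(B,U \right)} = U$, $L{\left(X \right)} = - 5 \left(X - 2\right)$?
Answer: $-7039$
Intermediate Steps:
$L{\left(X \right)} = 10 - 5 X$ ($L{\left(X \right)} = - 5 \left(-2 + X\right) = 10 - 5 X$)
$E = -19$ ($E = -39 + \left(10 - -10\right) = -39 + \left(10 + 10\right) = -39 + 20 = -19$)
$\left(-117\right) 60 + E = \left(-117\right) 60 - 19 = -7020 - 19 = -7039$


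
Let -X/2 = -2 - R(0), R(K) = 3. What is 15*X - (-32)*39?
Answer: 1398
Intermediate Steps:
X = 10 (X = -2*(-2 - 1*3) = -2*(-2 - 3) = -2*(-5) = 10)
15*X - (-32)*39 = 15*10 - (-32)*39 = 150 - 16*(-78) = 150 + 1248 = 1398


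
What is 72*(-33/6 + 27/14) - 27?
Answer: -1989/7 ≈ -284.14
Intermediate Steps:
72*(-33/6 + 27/14) - 27 = 72*(-33*1/6 + 27*(1/14)) - 27 = 72*(-11/2 + 27/14) - 27 = 72*(-25/7) - 27 = -1800/7 - 27 = -1989/7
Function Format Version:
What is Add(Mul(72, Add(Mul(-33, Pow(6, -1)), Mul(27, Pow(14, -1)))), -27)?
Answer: Rational(-1989, 7) ≈ -284.14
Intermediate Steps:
Add(Mul(72, Add(Mul(-33, Pow(6, -1)), Mul(27, Pow(14, -1)))), -27) = Add(Mul(72, Add(Mul(-33, Rational(1, 6)), Mul(27, Rational(1, 14)))), -27) = Add(Mul(72, Add(Rational(-11, 2), Rational(27, 14))), -27) = Add(Mul(72, Rational(-25, 7)), -27) = Add(Rational(-1800, 7), -27) = Rational(-1989, 7)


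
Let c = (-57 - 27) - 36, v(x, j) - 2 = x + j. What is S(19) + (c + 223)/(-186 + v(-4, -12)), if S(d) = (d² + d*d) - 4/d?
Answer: 2740843/3800 ≈ 721.27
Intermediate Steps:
v(x, j) = 2 + j + x (v(x, j) = 2 + (x + j) = 2 + (j + x) = 2 + j + x)
c = -120 (c = -84 - 36 = -120)
S(d) = -4/d + 2*d² (S(d) = (d² + d²) - 4/d = 2*d² - 4/d = -4/d + 2*d²)
S(19) + (c + 223)/(-186 + v(-4, -12)) = 2*(-2 + 19³)/19 + (-120 + 223)/(-186 + (2 - 12 - 4)) = 2*(1/19)*(-2 + 6859) + 103/(-186 - 14) = 2*(1/19)*6857 + 103/(-200) = 13714/19 + 103*(-1/200) = 13714/19 - 103/200 = 2740843/3800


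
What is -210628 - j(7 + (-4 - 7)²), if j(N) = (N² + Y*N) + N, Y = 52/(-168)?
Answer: -4769108/21 ≈ -2.2710e+5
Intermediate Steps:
Y = -13/42 (Y = 52*(-1/168) = -13/42 ≈ -0.30952)
j(N) = N² + 29*N/42 (j(N) = (N² - 13*N/42) + N = N² + 29*N/42)
-210628 - j(7 + (-4 - 7)²) = -210628 - (7 + (-4 - 7)²)*(29 + 42*(7 + (-4 - 7)²))/42 = -210628 - (7 + (-11)²)*(29 + 42*(7 + (-11)²))/42 = -210628 - (7 + 121)*(29 + 42*(7 + 121))/42 = -210628 - 128*(29 + 42*128)/42 = -210628 - 128*(29 + 5376)/42 = -210628 - 128*5405/42 = -210628 - 1*345920/21 = -210628 - 345920/21 = -4769108/21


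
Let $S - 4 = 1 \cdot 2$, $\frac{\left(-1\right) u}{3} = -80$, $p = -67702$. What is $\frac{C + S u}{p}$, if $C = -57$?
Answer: $- \frac{1383}{67702} \approx -0.020428$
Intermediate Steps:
$u = 240$ ($u = \left(-3\right) \left(-80\right) = 240$)
$S = 6$ ($S = 4 + 1 \cdot 2 = 4 + 2 = 6$)
$\frac{C + S u}{p} = \frac{-57 + 6 \cdot 240}{-67702} = \left(-57 + 1440\right) \left(- \frac{1}{67702}\right) = 1383 \left(- \frac{1}{67702}\right) = - \frac{1383}{67702}$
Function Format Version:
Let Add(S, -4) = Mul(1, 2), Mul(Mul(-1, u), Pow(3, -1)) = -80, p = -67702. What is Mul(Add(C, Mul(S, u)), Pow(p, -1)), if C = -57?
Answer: Rational(-1383, 67702) ≈ -0.020428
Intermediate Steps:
u = 240 (u = Mul(-3, -80) = 240)
S = 6 (S = Add(4, Mul(1, 2)) = Add(4, 2) = 6)
Mul(Add(C, Mul(S, u)), Pow(p, -1)) = Mul(Add(-57, Mul(6, 240)), Pow(-67702, -1)) = Mul(Add(-57, 1440), Rational(-1, 67702)) = Mul(1383, Rational(-1, 67702)) = Rational(-1383, 67702)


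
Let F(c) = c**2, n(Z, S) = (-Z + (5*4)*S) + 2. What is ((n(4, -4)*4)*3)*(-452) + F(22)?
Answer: 445252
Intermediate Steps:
n(Z, S) = 2 - Z + 20*S (n(Z, S) = (-Z + 20*S) + 2 = 2 - Z + 20*S)
((n(4, -4)*4)*3)*(-452) + F(22) = (((2 - 1*4 + 20*(-4))*4)*3)*(-452) + 22**2 = (((2 - 4 - 80)*4)*3)*(-452) + 484 = (-82*4*3)*(-452) + 484 = -328*3*(-452) + 484 = -984*(-452) + 484 = 444768 + 484 = 445252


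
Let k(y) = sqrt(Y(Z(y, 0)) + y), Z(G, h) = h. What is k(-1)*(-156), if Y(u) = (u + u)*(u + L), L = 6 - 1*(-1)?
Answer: -156*I ≈ -156.0*I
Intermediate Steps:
L = 7 (L = 6 + 1 = 7)
Y(u) = 2*u*(7 + u) (Y(u) = (u + u)*(u + 7) = (2*u)*(7 + u) = 2*u*(7 + u))
k(y) = sqrt(y) (k(y) = sqrt(2*0*(7 + 0) + y) = sqrt(2*0*7 + y) = sqrt(0 + y) = sqrt(y))
k(-1)*(-156) = sqrt(-1)*(-156) = I*(-156) = -156*I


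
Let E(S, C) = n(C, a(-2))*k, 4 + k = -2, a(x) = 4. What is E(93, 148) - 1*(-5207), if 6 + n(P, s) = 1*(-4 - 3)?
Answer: 5285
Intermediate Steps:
k = -6 (k = -4 - 2 = -6)
n(P, s) = -13 (n(P, s) = -6 + 1*(-4 - 3) = -6 + 1*(-7) = -6 - 7 = -13)
E(S, C) = 78 (E(S, C) = -13*(-6) = 78)
E(93, 148) - 1*(-5207) = 78 - 1*(-5207) = 78 + 5207 = 5285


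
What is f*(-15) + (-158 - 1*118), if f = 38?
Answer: -846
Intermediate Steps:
f*(-15) + (-158 - 1*118) = 38*(-15) + (-158 - 1*118) = -570 + (-158 - 118) = -570 - 276 = -846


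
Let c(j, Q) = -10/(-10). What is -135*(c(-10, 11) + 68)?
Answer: -9315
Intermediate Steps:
c(j, Q) = 1 (c(j, Q) = -10*(-⅒) = 1)
-135*(c(-10, 11) + 68) = -135*(1 + 68) = -135*69 = -9315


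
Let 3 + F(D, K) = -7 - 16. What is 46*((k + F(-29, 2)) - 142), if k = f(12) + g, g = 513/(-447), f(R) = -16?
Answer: -1269002/149 ≈ -8516.8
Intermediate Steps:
F(D, K) = -26 (F(D, K) = -3 + (-7 - 16) = -3 - 23 = -26)
g = -171/149 (g = 513*(-1/447) = -171/149 ≈ -1.1477)
k = -2555/149 (k = -16 - 171/149 = -2555/149 ≈ -17.148)
46*((k + F(-29, 2)) - 142) = 46*((-2555/149 - 26) - 142) = 46*(-6429/149 - 142) = 46*(-27587/149) = -1269002/149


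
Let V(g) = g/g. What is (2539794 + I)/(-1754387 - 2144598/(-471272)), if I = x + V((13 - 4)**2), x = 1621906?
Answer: -980646576836/413395662833 ≈ -2.3722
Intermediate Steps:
V(g) = 1
I = 1621907 (I = 1621906 + 1 = 1621907)
(2539794 + I)/(-1754387 - 2144598/(-471272)) = (2539794 + 1621907)/(-1754387 - 2144598/(-471272)) = 4161701/(-1754387 - 2144598*(-1/471272)) = 4161701/(-1754387 + 1072299/235636) = 4161701/(-413395662833/235636) = 4161701*(-235636/413395662833) = -980646576836/413395662833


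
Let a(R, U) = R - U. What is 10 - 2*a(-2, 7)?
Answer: 28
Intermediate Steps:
10 - 2*a(-2, 7) = 10 - 2*(-2 - 1*7) = 10 - 2*(-2 - 7) = 10 - 2*(-9) = 10 + 18 = 28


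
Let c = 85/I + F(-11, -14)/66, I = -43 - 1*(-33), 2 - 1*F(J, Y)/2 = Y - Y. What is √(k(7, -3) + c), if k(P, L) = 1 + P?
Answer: I*√1914/66 ≈ 0.66287*I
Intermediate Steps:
F(J, Y) = 4 (F(J, Y) = 4 - 2*(Y - Y) = 4 - 2*0 = 4 + 0 = 4)
I = -10 (I = -43 + 33 = -10)
c = -557/66 (c = 85/(-10) + 4/66 = 85*(-⅒) + 4*(1/66) = -17/2 + 2/33 = -557/66 ≈ -8.4394)
√(k(7, -3) + c) = √((1 + 7) - 557/66) = √(8 - 557/66) = √(-29/66) = I*√1914/66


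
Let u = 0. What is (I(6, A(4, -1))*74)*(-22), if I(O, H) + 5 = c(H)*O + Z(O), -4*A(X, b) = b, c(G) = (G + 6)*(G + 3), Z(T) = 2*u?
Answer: -380545/2 ≈ -1.9027e+5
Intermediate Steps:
Z(T) = 0 (Z(T) = 2*0 = 0)
c(G) = (3 + G)*(6 + G) (c(G) = (6 + G)*(3 + G) = (3 + G)*(6 + G))
A(X, b) = -b/4
I(O, H) = -5 + O*(18 + H² + 9*H) (I(O, H) = -5 + ((18 + H² + 9*H)*O + 0) = -5 + (O*(18 + H² + 9*H) + 0) = -5 + O*(18 + H² + 9*H))
(I(6, A(4, -1))*74)*(-22) = ((-5 + 6*(18 + (-¼*(-1))² + 9*(-¼*(-1))))*74)*(-22) = ((-5 + 6*(18 + (¼)² + 9*(¼)))*74)*(-22) = ((-5 + 6*(18 + 1/16 + 9/4))*74)*(-22) = ((-5 + 6*(325/16))*74)*(-22) = ((-5 + 975/8)*74)*(-22) = ((935/8)*74)*(-22) = (34595/4)*(-22) = -380545/2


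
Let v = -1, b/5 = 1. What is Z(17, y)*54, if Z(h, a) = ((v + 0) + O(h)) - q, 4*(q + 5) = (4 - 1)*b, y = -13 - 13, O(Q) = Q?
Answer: 1863/2 ≈ 931.50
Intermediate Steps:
b = 5 (b = 5*1 = 5)
y = -26
q = -5/4 (q = -5 + ((4 - 1)*5)/4 = -5 + (3*5)/4 = -5 + (1/4)*15 = -5 + 15/4 = -5/4 ≈ -1.2500)
Z(h, a) = 1/4 + h (Z(h, a) = ((-1 + 0) + h) - 1*(-5/4) = (-1 + h) + 5/4 = 1/4 + h)
Z(17, y)*54 = (1/4 + 17)*54 = (69/4)*54 = 1863/2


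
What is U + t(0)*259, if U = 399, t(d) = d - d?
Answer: 399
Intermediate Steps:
t(d) = 0
U + t(0)*259 = 399 + 0*259 = 399 + 0 = 399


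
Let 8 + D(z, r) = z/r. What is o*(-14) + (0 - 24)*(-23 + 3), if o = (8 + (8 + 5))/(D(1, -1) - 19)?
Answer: 981/2 ≈ 490.50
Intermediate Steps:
D(z, r) = -8 + z/r
o = -3/4 (o = (8 + (8 + 5))/((-8 + 1/(-1)) - 19) = (8 + 13)/((-8 + 1*(-1)) - 19) = 21/((-8 - 1) - 19) = 21/(-9 - 19) = 21/(-28) = 21*(-1/28) = -3/4 ≈ -0.75000)
o*(-14) + (0 - 24)*(-23 + 3) = -3/4*(-14) + (0 - 24)*(-23 + 3) = 21/2 - 24*(-20) = 21/2 + 480 = 981/2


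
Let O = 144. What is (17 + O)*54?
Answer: 8694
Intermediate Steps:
(17 + O)*54 = (17 + 144)*54 = 161*54 = 8694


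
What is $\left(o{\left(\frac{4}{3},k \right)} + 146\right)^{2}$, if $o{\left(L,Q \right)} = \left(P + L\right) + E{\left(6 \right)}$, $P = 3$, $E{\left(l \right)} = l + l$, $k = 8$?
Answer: $\frac{237169}{9} \approx 26352.0$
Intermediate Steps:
$E{\left(l \right)} = 2 l$
$o{\left(L,Q \right)} = 15 + L$ ($o{\left(L,Q \right)} = \left(3 + L\right) + 2 \cdot 6 = \left(3 + L\right) + 12 = 15 + L$)
$\left(o{\left(\frac{4}{3},k \right)} + 146\right)^{2} = \left(\left(15 + \frac{4}{3}\right) + 146\right)^{2} = \left(\frac{49}{3} + 146\right)^{2} = \left(\frac{487}{3}\right)^{2} = \frac{237169}{9}$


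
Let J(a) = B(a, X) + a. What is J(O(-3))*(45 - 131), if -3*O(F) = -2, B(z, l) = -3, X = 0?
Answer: 602/3 ≈ 200.67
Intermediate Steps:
O(F) = 2/3 (O(F) = -1/3*(-2) = 2/3)
J(a) = -3 + a
J(O(-3))*(45 - 131) = (-3 + 2/3)*(45 - 131) = -7/3*(-86) = 602/3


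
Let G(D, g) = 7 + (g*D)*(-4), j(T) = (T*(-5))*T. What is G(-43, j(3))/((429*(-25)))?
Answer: 703/975 ≈ 0.72103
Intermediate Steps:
j(T) = -5*T² (j(T) = (-5*T)*T = -5*T²)
G(D, g) = 7 - 4*D*g (G(D, g) = 7 + (D*g)*(-4) = 7 - 4*D*g)
G(-43, j(3))/((429*(-25))) = (7 - 4*(-43)*(-5*3²))/((429*(-25))) = (7 - 4*(-43)*(-5*9))/(-10725) = (7 - 4*(-43)*(-45))*(-1/10725) = (7 - 7740)*(-1/10725) = -7733*(-1/10725) = 703/975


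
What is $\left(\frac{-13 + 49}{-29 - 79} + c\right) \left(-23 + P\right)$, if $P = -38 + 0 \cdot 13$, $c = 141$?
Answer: $- \frac{25742}{3} \approx -8580.7$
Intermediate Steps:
$P = -38$ ($P = -38 + 0 = -38$)
$\left(\frac{-13 + 49}{-29 - 79} + c\right) \left(-23 + P\right) = \left(\frac{-13 + 49}{-29 - 79} + 141\right) \left(-23 - 38\right) = \left(\frac{36}{-108} + 141\right) \left(-61\right) = \left(36 \left(- \frac{1}{108}\right) + 141\right) \left(-61\right) = \left(- \frac{1}{3} + 141\right) \left(-61\right) = \frac{422}{3} \left(-61\right) = - \frac{25742}{3}$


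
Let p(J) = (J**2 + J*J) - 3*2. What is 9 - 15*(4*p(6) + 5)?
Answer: -4026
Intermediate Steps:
p(J) = -6 + 2*J**2 (p(J) = (J**2 + J**2) - 6 = 2*J**2 - 6 = -6 + 2*J**2)
9 - 15*(4*p(6) + 5) = 9 - 15*(4*(-6 + 2*6**2) + 5) = 9 - 15*(4*(-6 + 2*36) + 5) = 9 - 15*(4*(-6 + 72) + 5) = 9 - 15*(4*66 + 5) = 9 - 15*(264 + 5) = 9 - 15*269 = 9 - 4035 = -4026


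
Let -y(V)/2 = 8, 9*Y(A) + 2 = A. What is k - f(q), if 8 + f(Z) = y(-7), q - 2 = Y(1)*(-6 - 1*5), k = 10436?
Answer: 10460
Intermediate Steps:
Y(A) = -2/9 + A/9
y(V) = -16 (y(V) = -2*8 = -16)
q = 29/9 (q = 2 + (-2/9 + (⅑)*1)*(-6 - 1*5) = 2 + (-2/9 + ⅑)*(-6 - 5) = 2 - ⅑*(-11) = 2 + 11/9 = 29/9 ≈ 3.2222)
f(Z) = -24 (f(Z) = -8 - 16 = -24)
k - f(q) = 10436 - 1*(-24) = 10436 + 24 = 10460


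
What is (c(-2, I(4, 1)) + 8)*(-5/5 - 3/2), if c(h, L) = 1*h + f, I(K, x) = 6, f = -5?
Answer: -5/2 ≈ -2.5000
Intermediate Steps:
c(h, L) = -5 + h (c(h, L) = 1*h - 5 = h - 5 = -5 + h)
(c(-2, I(4, 1)) + 8)*(-5/5 - 3/2) = ((-5 - 2) + 8)*(-5/5 - 3/2) = (-7 + 8)*(-5*⅕ - 3*½) = 1*(-1 - 3/2) = 1*(-5/2) = -5/2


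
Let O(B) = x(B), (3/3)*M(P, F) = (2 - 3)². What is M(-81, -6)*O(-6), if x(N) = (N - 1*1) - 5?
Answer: -12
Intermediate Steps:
x(N) = -6 + N (x(N) = (N - 1) - 5 = (-1 + N) - 5 = -6 + N)
M(P, F) = 1 (M(P, F) = (2 - 3)² = (-1)² = 1)
O(B) = -6 + B
M(-81, -6)*O(-6) = 1*(-6 - 6) = 1*(-12) = -12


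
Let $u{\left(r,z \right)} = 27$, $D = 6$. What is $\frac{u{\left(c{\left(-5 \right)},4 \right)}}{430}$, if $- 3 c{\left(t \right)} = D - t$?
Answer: $\frac{27}{430} \approx 0.062791$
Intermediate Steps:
$c{\left(t \right)} = -2 + \frac{t}{3}$ ($c{\left(t \right)} = - \frac{6 - t}{3} = -2 + \frac{t}{3}$)
$\frac{u{\left(c{\left(-5 \right)},4 \right)}}{430} = \frac{27}{430}$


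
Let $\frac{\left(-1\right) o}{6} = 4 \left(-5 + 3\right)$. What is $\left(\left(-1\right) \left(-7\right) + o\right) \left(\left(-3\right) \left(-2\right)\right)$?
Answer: $330$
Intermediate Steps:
$o = 48$ ($o = - 6 \cdot 4 \left(-5 + 3\right) = - 6 \cdot 4 \left(-2\right) = \left(-6\right) \left(-8\right) = 48$)
$\left(\left(-1\right) \left(-7\right) + o\right) \left(\left(-3\right) \left(-2\right)\right) = \left(\left(-1\right) \left(-7\right) + 48\right) \left(\left(-3\right) \left(-2\right)\right) = \left(7 + 48\right) 6 = 55 \cdot 6 = 330$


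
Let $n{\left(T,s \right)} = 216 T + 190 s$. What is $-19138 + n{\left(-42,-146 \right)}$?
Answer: $-55950$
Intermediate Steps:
$n{\left(T,s \right)} = 190 s + 216 T$
$-19138 + n{\left(-42,-146 \right)} = -19138 + \left(190 \left(-146\right) + 216 \left(-42\right)\right) = -19138 - 36812 = -55950$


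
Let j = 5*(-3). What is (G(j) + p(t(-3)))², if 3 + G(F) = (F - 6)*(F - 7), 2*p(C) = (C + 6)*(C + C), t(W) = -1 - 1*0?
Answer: 206116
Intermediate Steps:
t(W) = -1 (t(W) = -1 + 0 = -1)
p(C) = C*(6 + C) (p(C) = ((C + 6)*(C + C))/2 = ((6 + C)*(2*C))/2 = (2*C*(6 + C))/2 = C*(6 + C))
j = -15
G(F) = -3 + (-7 + F)*(-6 + F) (G(F) = -3 + (F - 6)*(F - 7) = -3 + (-6 + F)*(-7 + F) = -3 + (-7 + F)*(-6 + F))
(G(j) + p(t(-3)))² = ((39 + (-15)² - 13*(-15)) - (6 - 1))² = ((39 + 225 + 195) - 1*5)² = (459 - 5)² = 454² = 206116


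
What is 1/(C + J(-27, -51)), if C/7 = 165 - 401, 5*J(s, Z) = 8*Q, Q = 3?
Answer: -5/8236 ≈ -0.00060709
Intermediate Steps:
J(s, Z) = 24/5 (J(s, Z) = (8*3)/5 = (⅕)*24 = 24/5)
C = -1652 (C = 7*(165 - 401) = 7*(-236) = -1652)
1/(C + J(-27, -51)) = 1/(-1652 + 24/5) = 1/(-8236/5) = -5/8236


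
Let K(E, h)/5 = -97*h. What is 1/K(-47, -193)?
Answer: 1/93605 ≈ 1.0683e-5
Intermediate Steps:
K(E, h) = -485*h (K(E, h) = 5*(-97*h) = -485*h)
1/K(-47, -193) = 1/(-485*(-193)) = 1/93605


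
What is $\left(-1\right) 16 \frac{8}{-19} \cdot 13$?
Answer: $\frac{1664}{19} \approx 87.579$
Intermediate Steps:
$\left(-1\right) 16 \frac{8}{-19} \cdot 13 = - 16 \cdot 8 \left(- \frac{1}{19}\right) 13 = \left(-16\right) \left(- \frac{8}{19}\right) 13 = \frac{128}{19} \cdot 13 = \frac{1664}{19}$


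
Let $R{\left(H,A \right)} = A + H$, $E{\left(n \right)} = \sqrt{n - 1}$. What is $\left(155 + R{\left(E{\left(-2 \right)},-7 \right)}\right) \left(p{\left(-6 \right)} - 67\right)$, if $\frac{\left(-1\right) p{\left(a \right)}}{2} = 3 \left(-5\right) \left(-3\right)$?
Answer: $-23236 - 157 i \sqrt{3} \approx -23236.0 - 271.93 i$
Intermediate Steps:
$p{\left(a \right)} = -90$ ($p{\left(a \right)} = - 2 \cdot 3 \left(-5\right) \left(-3\right) = - 2 \left(\left(-15\right) \left(-3\right)\right) = \left(-2\right) 45 = -90$)
$E{\left(n \right)} = \sqrt{-1 + n}$
$\left(155 + R{\left(E{\left(-2 \right)},-7 \right)}\right) \left(p{\left(-6 \right)} - 67\right) = \left(155 - \left(7 - \sqrt{-1 - 2}\right)\right) \left(-90 - 67\right) = \left(155 - \left(7 - \sqrt{-3}\right)\right) \left(-90 - 67\right) = \left(155 - \left(7 - i \sqrt{3}\right)\right) \left(-157\right) = \left(148 + i \sqrt{3}\right) \left(-157\right) = -23236 - 157 i \sqrt{3}$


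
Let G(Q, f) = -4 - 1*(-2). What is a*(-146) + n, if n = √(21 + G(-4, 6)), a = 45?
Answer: -6570 + √19 ≈ -6565.6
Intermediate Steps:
G(Q, f) = -2 (G(Q, f) = -4 + 2 = -2)
n = √19 (n = √(21 - 2) = √19 ≈ 4.3589)
a*(-146) + n = 45*(-146) + √19 = -6570 + √19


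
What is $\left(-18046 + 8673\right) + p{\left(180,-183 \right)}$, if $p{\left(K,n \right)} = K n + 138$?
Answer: $-42175$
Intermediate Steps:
$p{\left(K,n \right)} = 138 + K n$
$\left(-18046 + 8673\right) + p{\left(180,-183 \right)} = \left(-18046 + 8673\right) + \left(138 + 180 \left(-183\right)\right) = -9373 + \left(138 - 32940\right) = -9373 - 32802 = -42175$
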